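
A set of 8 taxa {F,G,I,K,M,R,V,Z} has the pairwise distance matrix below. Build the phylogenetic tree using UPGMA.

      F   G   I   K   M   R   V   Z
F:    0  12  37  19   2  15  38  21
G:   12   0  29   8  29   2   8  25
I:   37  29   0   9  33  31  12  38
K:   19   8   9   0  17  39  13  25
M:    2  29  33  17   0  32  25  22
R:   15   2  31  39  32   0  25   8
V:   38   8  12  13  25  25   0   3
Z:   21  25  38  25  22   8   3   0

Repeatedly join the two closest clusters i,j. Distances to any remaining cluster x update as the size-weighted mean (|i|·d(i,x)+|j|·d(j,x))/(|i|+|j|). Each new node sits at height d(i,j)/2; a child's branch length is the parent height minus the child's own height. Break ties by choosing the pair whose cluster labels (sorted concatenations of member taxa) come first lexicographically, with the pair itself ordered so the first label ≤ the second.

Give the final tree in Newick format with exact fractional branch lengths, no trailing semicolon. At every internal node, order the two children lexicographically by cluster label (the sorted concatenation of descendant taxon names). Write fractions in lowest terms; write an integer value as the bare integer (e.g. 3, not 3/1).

iteration 1: select F,M (d=2); attach at lengths (1, 1); label the merged cluster FM
  updated: d(FM,G)=41/2, d(FM,I)=35, d(FM,K)=18, d(FM,R)=47/2, d(FM,V)=63/2, d(FM,Z)=43/2
iteration 2: select G,R (d=2); attach at lengths (1, 1); label the merged cluster GR
  updated: d(FM,GR)=22, d(GR,I)=30, d(GR,K)=47/2, d(GR,V)=33/2, d(GR,Z)=33/2
iteration 3: select V,Z (d=3); attach at lengths (3/2, 3/2); label the merged cluster VZ
  updated: d(FM,VZ)=53/2, d(GR,VZ)=33/2, d(I,VZ)=25, d(K,VZ)=19
iteration 4: select I,K (d=9); attach at lengths (9/2, 9/2); label the merged cluster IK
  updated: d(FM,IK)=53/2, d(GR,IK)=107/4, d(IK,VZ)=22
iteration 5: select GR,VZ (d=33/2); attach at lengths (29/4, 27/4); label the merged cluster GRVZ
  updated: d(FM,GRVZ)=97/4, d(GRVZ,IK)=195/8
iteration 6: select FM,GRVZ (d=97/4); attach at lengths (89/8, 31/8); label the merged cluster FGMRVZ
  updated: d(FGMRVZ,IK)=301/12
iteration 7: select FGMRVZ,IK (d=301/12); attach at lengths (5/12, 193/24); label the merged cluster FGIKMRVZ
final tree: (((F:1,M:1):89/8,((G:1,R:1):29/4,(V:3/2,Z:3/2):27/4):31/8):5/12,(I:9/2,K:9/2):193/24)
total length: 1283/24

(((F:1,M:1):89/8,((G:1,R:1):29/4,(V:3/2,Z:3/2):27/4):31/8):5/12,(I:9/2,K:9/2):193/24)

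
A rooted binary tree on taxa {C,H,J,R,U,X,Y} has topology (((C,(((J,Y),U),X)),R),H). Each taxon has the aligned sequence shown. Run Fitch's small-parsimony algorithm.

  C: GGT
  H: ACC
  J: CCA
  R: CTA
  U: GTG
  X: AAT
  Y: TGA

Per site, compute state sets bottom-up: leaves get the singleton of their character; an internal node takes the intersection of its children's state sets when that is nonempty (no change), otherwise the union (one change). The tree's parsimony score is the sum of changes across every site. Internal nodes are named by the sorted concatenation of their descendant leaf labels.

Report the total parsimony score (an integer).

JY@0: {C} ∪ {T} = {C,T} (union, +1)
JUY@0: {C,T} ∪ {G} = {C,G,T} (union, +1)
JUXY@0: {C,G,T} ∪ {A} = {A,C,G,T} (union, +1)
CJUXY@0: {G} ∩ {A,C,G,T} = {G} (intersection, +0)
CJRUXY@0: {G} ∪ {C} = {C,G} (union, +1)
CHJRUXY@0: {C,G} ∪ {A} = {A,C,G} (union, +1)
JY@1: {C} ∪ {G} = {C,G} (union, +1)
JUY@1: {C,G} ∪ {T} = {C,G,T} (union, +1)
JUXY@1: {C,G,T} ∪ {A} = {A,C,G,T} (union, +1)
CJUXY@1: {G} ∩ {A,C,G,T} = {G} (intersection, +0)
CJRUXY@1: {G} ∪ {T} = {G,T} (union, +1)
CHJRUXY@1: {G,T} ∪ {C} = {C,G,T} (union, +1)
JY@2: {A} ∩ {A} = {A} (intersection, +0)
JUY@2: {A} ∪ {G} = {A,G} (union, +1)
JUXY@2: {A,G} ∪ {T} = {A,G,T} (union, +1)
CJUXY@2: {T} ∩ {A,G,T} = {T} (intersection, +0)
CJRUXY@2: {T} ∪ {A} = {A,T} (union, +1)
CHJRUXY@2: {A,T} ∪ {C} = {A,C,T} (union, +1)
per-site changes: [5, 5, 4]; total = 14

14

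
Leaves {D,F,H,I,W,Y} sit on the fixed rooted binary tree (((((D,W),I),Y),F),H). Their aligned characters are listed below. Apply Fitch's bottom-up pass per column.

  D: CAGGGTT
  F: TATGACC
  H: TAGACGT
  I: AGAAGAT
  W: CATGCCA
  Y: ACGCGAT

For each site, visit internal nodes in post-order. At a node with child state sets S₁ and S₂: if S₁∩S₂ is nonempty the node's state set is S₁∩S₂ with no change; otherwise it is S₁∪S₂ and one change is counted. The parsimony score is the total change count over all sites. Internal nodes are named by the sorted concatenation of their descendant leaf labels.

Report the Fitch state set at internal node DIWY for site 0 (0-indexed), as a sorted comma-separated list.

A

site 0, node DW: D={C} ∩ W={C} → {C} (+0)
site 0, node DIW: DW={C} ∪ I={A} → {A,C} (+1)
site 0, node DIWY: DIW={A,C} ∩ Y={A} → {A} (+0)
site 0, node DFIWY: DIWY={A} ∪ F={T} → {A,T} (+1)
site 0, node DFHIWY: DFIWY={A,T} ∩ H={T} → {T} (+0)
site 1, node DW: D={A} ∩ W={A} → {A} (+0)
site 1, node DIW: DW={A} ∪ I={G} → {A,G} (+1)
site 1, node DIWY: DIW={A,G} ∪ Y={C} → {A,C,G} (+1)
site 1, node DFIWY: DIWY={A,C,G} ∩ F={A} → {A} (+0)
site 1, node DFHIWY: DFIWY={A} ∩ H={A} → {A} (+0)
site 2, node DW: D={G} ∪ W={T} → {G,T} (+1)
site 2, node DIW: DW={G,T} ∪ I={A} → {A,G,T} (+1)
site 2, node DIWY: DIW={A,G,T} ∩ Y={G} → {G} (+0)
site 2, node DFIWY: DIWY={G} ∪ F={T} → {G,T} (+1)
site 2, node DFHIWY: DFIWY={G,T} ∩ H={G} → {G} (+0)
site 3, node DW: D={G} ∩ W={G} → {G} (+0)
site 3, node DIW: DW={G} ∪ I={A} → {A,G} (+1)
site 3, node DIWY: DIW={A,G} ∪ Y={C} → {A,C,G} (+1)
site 3, node DFIWY: DIWY={A,C,G} ∩ F={G} → {G} (+0)
site 3, node DFHIWY: DFIWY={G} ∪ H={A} → {A,G} (+1)
site 4, node DW: D={G} ∪ W={C} → {C,G} (+1)
site 4, node DIW: DW={C,G} ∩ I={G} → {G} (+0)
site 4, node DIWY: DIW={G} ∩ Y={G} → {G} (+0)
site 4, node DFIWY: DIWY={G} ∪ F={A} → {A,G} (+1)
site 4, node DFHIWY: DFIWY={A,G} ∪ H={C} → {A,C,G} (+1)
site 5, node DW: D={T} ∪ W={C} → {C,T} (+1)
site 5, node DIW: DW={C,T} ∪ I={A} → {A,C,T} (+1)
site 5, node DIWY: DIW={A,C,T} ∩ Y={A} → {A} (+0)
site 5, node DFIWY: DIWY={A} ∪ F={C} → {A,C} (+1)
site 5, node DFHIWY: DFIWY={A,C} ∪ H={G} → {A,C,G} (+1)
site 6, node DW: D={T} ∪ W={A} → {A,T} (+1)
site 6, node DIW: DW={A,T} ∩ I={T} → {T} (+0)
site 6, node DIWY: DIW={T} ∩ Y={T} → {T} (+0)
site 6, node DFIWY: DIWY={T} ∪ F={C} → {C,T} (+1)
site 6, node DFHIWY: DFIWY={C,T} ∩ H={T} → {T} (+0)
per-site changes: [2, 2, 3, 3, 3, 4, 2]; total = 19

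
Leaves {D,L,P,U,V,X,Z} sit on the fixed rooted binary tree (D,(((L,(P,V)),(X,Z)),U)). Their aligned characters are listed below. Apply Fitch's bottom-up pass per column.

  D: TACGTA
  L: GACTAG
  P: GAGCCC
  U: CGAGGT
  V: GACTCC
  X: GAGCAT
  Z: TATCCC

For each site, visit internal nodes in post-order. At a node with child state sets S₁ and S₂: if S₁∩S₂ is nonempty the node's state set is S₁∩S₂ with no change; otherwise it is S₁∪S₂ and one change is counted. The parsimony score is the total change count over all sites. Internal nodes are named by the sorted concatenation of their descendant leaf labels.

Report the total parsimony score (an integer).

site 0, node PV: P={G} ∩ V={G} → {G} (+0)
site 0, node LPV: L={G} ∩ PV={G} → {G} (+0)
site 0, node XZ: X={G} ∪ Z={T} → {G,T} (+1)
site 0, node LPVXZ: LPV={G} ∩ XZ={G,T} → {G} (+0)
site 0, node LPUVXZ: LPVXZ={G} ∪ U={C} → {C,G} (+1)
site 0, node DLPUVXZ: D={T} ∪ LPUVXZ={C,G} → {C,G,T} (+1)
site 1, node PV: P={A} ∩ V={A} → {A} (+0)
site 1, node LPV: L={A} ∩ PV={A} → {A} (+0)
site 1, node XZ: X={A} ∩ Z={A} → {A} (+0)
site 1, node LPVXZ: LPV={A} ∩ XZ={A} → {A} (+0)
site 1, node LPUVXZ: LPVXZ={A} ∪ U={G} → {A,G} (+1)
site 1, node DLPUVXZ: D={A} ∩ LPUVXZ={A,G} → {A} (+0)
site 2, node PV: P={G} ∪ V={C} → {C,G} (+1)
site 2, node LPV: L={C} ∩ PV={C,G} → {C} (+0)
site 2, node XZ: X={G} ∪ Z={T} → {G,T} (+1)
site 2, node LPVXZ: LPV={C} ∪ XZ={G,T} → {C,G,T} (+1)
site 2, node LPUVXZ: LPVXZ={C,G,T} ∪ U={A} → {A,C,G,T} (+1)
site 2, node DLPUVXZ: D={C} ∩ LPUVXZ={A,C,G,T} → {C} (+0)
site 3, node PV: P={C} ∪ V={T} → {C,T} (+1)
site 3, node LPV: L={T} ∩ PV={C,T} → {T} (+0)
site 3, node XZ: X={C} ∩ Z={C} → {C} (+0)
site 3, node LPVXZ: LPV={T} ∪ XZ={C} → {C,T} (+1)
site 3, node LPUVXZ: LPVXZ={C,T} ∪ U={G} → {C,G,T} (+1)
site 3, node DLPUVXZ: D={G} ∩ LPUVXZ={C,G,T} → {G} (+0)
site 4, node PV: P={C} ∩ V={C} → {C} (+0)
site 4, node LPV: L={A} ∪ PV={C} → {A,C} (+1)
site 4, node XZ: X={A} ∪ Z={C} → {A,C} (+1)
site 4, node LPVXZ: LPV={A,C} ∩ XZ={A,C} → {A,C} (+0)
site 4, node LPUVXZ: LPVXZ={A,C} ∪ U={G} → {A,C,G} (+1)
site 4, node DLPUVXZ: D={T} ∪ LPUVXZ={A,C,G} → {A,C,G,T} (+1)
site 5, node PV: P={C} ∩ V={C} → {C} (+0)
site 5, node LPV: L={G} ∪ PV={C} → {C,G} (+1)
site 5, node XZ: X={T} ∪ Z={C} → {C,T} (+1)
site 5, node LPVXZ: LPV={C,G} ∩ XZ={C,T} → {C} (+0)
site 5, node LPUVXZ: LPVXZ={C} ∪ U={T} → {C,T} (+1)
site 5, node DLPUVXZ: D={A} ∪ LPUVXZ={C,T} → {A,C,T} (+1)
per-site changes: [3, 1, 4, 3, 4, 4]; total = 19

19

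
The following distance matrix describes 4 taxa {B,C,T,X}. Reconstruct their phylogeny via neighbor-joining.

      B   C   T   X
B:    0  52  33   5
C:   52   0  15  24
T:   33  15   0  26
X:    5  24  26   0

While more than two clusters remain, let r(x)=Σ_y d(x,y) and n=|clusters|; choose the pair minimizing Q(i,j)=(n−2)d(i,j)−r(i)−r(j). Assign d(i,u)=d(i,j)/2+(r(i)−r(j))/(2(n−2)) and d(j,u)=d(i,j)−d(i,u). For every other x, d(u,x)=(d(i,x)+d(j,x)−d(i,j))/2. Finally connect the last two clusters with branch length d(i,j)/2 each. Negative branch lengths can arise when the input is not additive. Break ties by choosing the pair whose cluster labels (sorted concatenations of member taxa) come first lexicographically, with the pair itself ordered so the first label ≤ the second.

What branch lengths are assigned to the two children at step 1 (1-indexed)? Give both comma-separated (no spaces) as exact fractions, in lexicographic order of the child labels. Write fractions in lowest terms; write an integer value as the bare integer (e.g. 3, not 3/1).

45/4,-25/4

step 1: merge (B,X) at d=5, Q=-135; branch lengths B→45/4, X→-25/4; new cluster BX
  updated: d(BX,C)=71/2, d(BX,T)=27
step 2: merge (BX,C) at d=71/2, Q=-155/2; branch lengths BX→95/4, C→47/4; new cluster BCX
  updated: d(BCX,T)=13/4
step 3: merge (BCX,T) at d=13/4; branch lengths BCX→13/8, T→13/8; new cluster BCTX
final tree: (((B:45/4,X:-25/4):95/4,C:47/4):13/8,T:13/8)
total length: 175/4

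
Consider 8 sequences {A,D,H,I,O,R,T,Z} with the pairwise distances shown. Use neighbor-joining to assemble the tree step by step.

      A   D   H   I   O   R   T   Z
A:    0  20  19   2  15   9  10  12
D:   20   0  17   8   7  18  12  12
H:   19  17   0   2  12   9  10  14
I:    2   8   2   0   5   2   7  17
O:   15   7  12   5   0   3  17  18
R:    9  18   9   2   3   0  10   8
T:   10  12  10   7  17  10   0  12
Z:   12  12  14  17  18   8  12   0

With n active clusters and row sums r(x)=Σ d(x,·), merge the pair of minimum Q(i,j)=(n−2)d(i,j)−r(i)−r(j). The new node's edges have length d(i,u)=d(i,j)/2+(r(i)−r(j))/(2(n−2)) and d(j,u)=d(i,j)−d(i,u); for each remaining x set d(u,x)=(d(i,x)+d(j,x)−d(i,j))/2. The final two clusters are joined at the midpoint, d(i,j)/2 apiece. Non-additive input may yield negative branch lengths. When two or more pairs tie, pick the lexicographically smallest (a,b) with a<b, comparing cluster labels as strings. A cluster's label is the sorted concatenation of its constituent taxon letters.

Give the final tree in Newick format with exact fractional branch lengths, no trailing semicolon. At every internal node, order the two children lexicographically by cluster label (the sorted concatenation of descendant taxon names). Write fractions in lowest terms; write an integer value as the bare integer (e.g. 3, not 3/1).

iteration 1: select D,O (d=7, Q=-129); attach at lengths (59/12, 25/12); label the merged cluster DO
  updated: d(A,DO)=14, d(DO,H)=11, d(DO,I)=3, d(DO,R)=7, d(DO,T)=11, d(DO,Z)=23/2
iteration 2: select A,I (d=2, Q=-89); attach at lengths (43/10, -23/10); label the merged cluster AI
  updated: d(AI,DO)=15/2, d(AI,H)=19/2, d(AI,R)=9/2, d(AI,T)=15/2, d(AI,Z)=27/2
iteration 3: select R,Z (d=8, Q=-131/2); attach at lengths (23/16, 105/16); label the merged cluster RZ
  updated: d(AI,RZ)=5, d(DO,RZ)=21/4, d(H,RZ)=15/2, d(RZ,T)=7
iteration 4: select DO,RZ (d=21/4, Q=-175/4); attach at lengths (103/24, 23/24); label the merged cluster DORZ
  updated: d(AI,DORZ)=29/8, d(DORZ,H)=53/8, d(DORZ,T)=51/8
iteration 5: select AI,DORZ (d=29/8, Q=-30); attach at lengths (45/16, 13/16); label the merged cluster ADIORZ
  updated: d(ADIORZ,H)=25/4, d(ADIORZ,T)=41/8
iteration 6: select ADIORZ,H (d=25/4, Q=-171/8); attach at lengths (11/16, 89/16); label the merged cluster ADHIORZ
  updated: d(ADHIORZ,T)=71/16
iteration 7: select ADHIORZ,T (d=71/16); attach at lengths (71/32, 71/32); label the merged cluster ADHIORTZ
final tree: ((((A:43/10,I:-23/10):45/16,((D:59/12,O:25/12):103/24,(R:23/16,Z:105/16):23/24):13/16):11/16,H:89/16):71/32,T:71/32)
total length: 585/16

((((A:43/10,I:-23/10):45/16,((D:59/12,O:25/12):103/24,(R:23/16,Z:105/16):23/24):13/16):11/16,H:89/16):71/32,T:71/32)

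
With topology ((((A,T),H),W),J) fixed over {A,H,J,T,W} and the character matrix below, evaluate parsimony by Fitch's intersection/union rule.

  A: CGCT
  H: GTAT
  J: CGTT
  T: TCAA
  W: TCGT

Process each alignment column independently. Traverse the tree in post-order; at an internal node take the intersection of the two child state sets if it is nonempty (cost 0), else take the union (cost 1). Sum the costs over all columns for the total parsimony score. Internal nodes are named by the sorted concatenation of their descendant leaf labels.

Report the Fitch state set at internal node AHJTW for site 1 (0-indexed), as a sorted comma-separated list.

AT@0: {C} ∪ {T} = {C,T} (union, +1)
AHT@0: {C,T} ∪ {G} = {C,G,T} (union, +1)
AHTW@0: {C,G,T} ∩ {T} = {T} (intersection, +0)
AHJTW@0: {T} ∪ {C} = {C,T} (union, +1)
AT@1: {G} ∪ {C} = {C,G} (union, +1)
AHT@1: {C,G} ∪ {T} = {C,G,T} (union, +1)
AHTW@1: {C,G,T} ∩ {C} = {C} (intersection, +0)
AHJTW@1: {C} ∪ {G} = {C,G} (union, +1)
AT@2: {C} ∪ {A} = {A,C} (union, +1)
AHT@2: {A,C} ∩ {A} = {A} (intersection, +0)
AHTW@2: {A} ∪ {G} = {A,G} (union, +1)
AHJTW@2: {A,G} ∪ {T} = {A,G,T} (union, +1)
AT@3: {T} ∪ {A} = {A,T} (union, +1)
AHT@3: {A,T} ∩ {T} = {T} (intersection, +0)
AHTW@3: {T} ∩ {T} = {T} (intersection, +0)
AHJTW@3: {T} ∩ {T} = {T} (intersection, +0)
per-site changes: [3, 3, 3, 1]; total = 10

C,G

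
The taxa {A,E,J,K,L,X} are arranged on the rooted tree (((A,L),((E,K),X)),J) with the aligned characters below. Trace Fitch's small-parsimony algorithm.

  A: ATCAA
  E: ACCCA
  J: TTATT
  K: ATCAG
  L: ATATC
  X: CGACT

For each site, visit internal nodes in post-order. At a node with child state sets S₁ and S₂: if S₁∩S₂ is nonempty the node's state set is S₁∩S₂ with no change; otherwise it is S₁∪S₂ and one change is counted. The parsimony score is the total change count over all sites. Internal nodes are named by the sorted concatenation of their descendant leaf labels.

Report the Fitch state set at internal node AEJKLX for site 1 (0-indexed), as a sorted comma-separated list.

T

site 0, node AL: A={A} ∩ L={A} → {A} (+0)
site 0, node EK: E={A} ∩ K={A} → {A} (+0)
site 0, node EKX: EK={A} ∪ X={C} → {A,C} (+1)
site 0, node AEKLX: AL={A} ∩ EKX={A,C} → {A} (+0)
site 0, node AEJKLX: AEKLX={A} ∪ J={T} → {A,T} (+1)
site 1, node AL: A={T} ∩ L={T} → {T} (+0)
site 1, node EK: E={C} ∪ K={T} → {C,T} (+1)
site 1, node EKX: EK={C,T} ∪ X={G} → {C,G,T} (+1)
site 1, node AEKLX: AL={T} ∩ EKX={C,G,T} → {T} (+0)
site 1, node AEJKLX: AEKLX={T} ∩ J={T} → {T} (+0)
site 2, node AL: A={C} ∪ L={A} → {A,C} (+1)
site 2, node EK: E={C} ∩ K={C} → {C} (+0)
site 2, node EKX: EK={C} ∪ X={A} → {A,C} (+1)
site 2, node AEKLX: AL={A,C} ∩ EKX={A,C} → {A,C} (+0)
site 2, node AEJKLX: AEKLX={A,C} ∩ J={A} → {A} (+0)
site 3, node AL: A={A} ∪ L={T} → {A,T} (+1)
site 3, node EK: E={C} ∪ K={A} → {A,C} (+1)
site 3, node EKX: EK={A,C} ∩ X={C} → {C} (+0)
site 3, node AEKLX: AL={A,T} ∪ EKX={C} → {A,C,T} (+1)
site 3, node AEJKLX: AEKLX={A,C,T} ∩ J={T} → {T} (+0)
site 4, node AL: A={A} ∪ L={C} → {A,C} (+1)
site 4, node EK: E={A} ∪ K={G} → {A,G} (+1)
site 4, node EKX: EK={A,G} ∪ X={T} → {A,G,T} (+1)
site 4, node AEKLX: AL={A,C} ∩ EKX={A,G,T} → {A} (+0)
site 4, node AEJKLX: AEKLX={A} ∪ J={T} → {A,T} (+1)
per-site changes: [2, 2, 2, 3, 4]; total = 13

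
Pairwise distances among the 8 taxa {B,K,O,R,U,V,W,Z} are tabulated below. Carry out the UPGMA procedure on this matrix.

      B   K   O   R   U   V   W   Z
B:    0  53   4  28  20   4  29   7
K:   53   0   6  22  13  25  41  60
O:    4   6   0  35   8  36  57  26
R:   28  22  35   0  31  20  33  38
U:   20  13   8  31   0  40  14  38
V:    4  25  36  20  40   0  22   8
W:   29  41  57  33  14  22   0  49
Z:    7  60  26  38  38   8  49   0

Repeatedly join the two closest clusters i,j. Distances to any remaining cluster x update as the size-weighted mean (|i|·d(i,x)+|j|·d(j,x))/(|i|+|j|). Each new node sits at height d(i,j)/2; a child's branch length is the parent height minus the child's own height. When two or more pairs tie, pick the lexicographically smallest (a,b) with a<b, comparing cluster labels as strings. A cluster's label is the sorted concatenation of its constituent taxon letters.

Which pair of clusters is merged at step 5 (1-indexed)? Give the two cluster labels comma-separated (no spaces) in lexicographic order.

iteration 1: select B,O (d=4); attach at lengths (2, 2); label the merged cluster BO
  updated: d(BO,K)=59/2, d(BO,R)=63/2, d(BO,U)=14, d(BO,V)=20, d(BO,W)=43, d(BO,Z)=33/2
iteration 2: select V,Z (d=8); attach at lengths (4, 4); label the merged cluster VZ
  updated: d(BO,VZ)=73/4, d(K,VZ)=85/2, d(R,VZ)=29, d(U,VZ)=39, d(VZ,W)=71/2
iteration 3: select K,U (d=13); attach at lengths (13/2, 13/2); label the merged cluster KU
  updated: d(BO,KU)=87/4, d(KU,R)=53/2, d(KU,VZ)=163/4, d(KU,W)=55/2
iteration 4: select BO,VZ (d=73/4); attach at lengths (57/8, 41/8); label the merged cluster BOVZ
  updated: d(BOVZ,KU)=125/4, d(BOVZ,R)=121/4, d(BOVZ,W)=157/4
iteration 5: select KU,R (d=53/2); attach at lengths (27/4, 53/4); label the merged cluster KRU
  updated: d(BOVZ,KRU)=371/12, d(KRU,W)=88/3
iteration 6: select KRU,W (d=88/3); attach at lengths (17/12, 44/3); label the merged cluster KRUW
  updated: d(BOVZ,KRUW)=33
iteration 7: select BOVZ,KRUW (d=33); attach at lengths (59/8, 11/6); label the merged cluster BKORUVWZ
final tree: (((B:2,O:2):57/8,(V:4,Z:4):41/8):59/8,(((K:13/2,U:13/2):27/4,R:53/4):17/12,W:44/3):11/6)
total length: 1981/24

KU,R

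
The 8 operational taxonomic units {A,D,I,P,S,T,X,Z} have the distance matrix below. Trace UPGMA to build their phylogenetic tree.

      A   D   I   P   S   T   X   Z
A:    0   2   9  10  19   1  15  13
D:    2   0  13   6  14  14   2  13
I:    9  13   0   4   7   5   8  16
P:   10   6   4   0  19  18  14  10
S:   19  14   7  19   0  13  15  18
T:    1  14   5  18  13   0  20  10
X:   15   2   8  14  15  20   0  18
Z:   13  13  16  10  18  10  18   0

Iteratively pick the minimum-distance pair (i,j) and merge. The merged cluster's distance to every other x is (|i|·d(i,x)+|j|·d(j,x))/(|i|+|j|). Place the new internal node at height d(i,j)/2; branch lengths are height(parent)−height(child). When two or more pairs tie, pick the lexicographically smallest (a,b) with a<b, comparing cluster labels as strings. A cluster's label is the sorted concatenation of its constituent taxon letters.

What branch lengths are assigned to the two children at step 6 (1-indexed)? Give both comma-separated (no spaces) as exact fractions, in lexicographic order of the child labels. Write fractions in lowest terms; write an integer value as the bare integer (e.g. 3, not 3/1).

1/2,9/8

iteration 1: select A,T (d=1); attach at lengths (1/2, 1/2); label the merged cluster AT
  updated: d(AT,D)=8, d(AT,I)=7, d(AT,P)=14, d(AT,S)=16, d(AT,X)=35/2, d(AT,Z)=23/2
iteration 2: select D,X (d=2); attach at lengths (1, 1); label the merged cluster DX
  updated: d(AT,DX)=51/4, d(DX,I)=21/2, d(DX,P)=10, d(DX,S)=29/2, d(DX,Z)=31/2
iteration 3: select I,P (d=4); attach at lengths (2, 2); label the merged cluster IP
  updated: d(AT,IP)=21/2, d(DX,IP)=41/4, d(IP,S)=13, d(IP,Z)=13
iteration 4: select DX,IP (d=41/4); attach at lengths (33/8, 25/8); label the merged cluster DIPX
  updated: d(AT,DIPX)=93/8, d(DIPX,S)=55/4, d(DIPX,Z)=57/4
iteration 5: select AT,Z (d=23/2); attach at lengths (21/4, 23/4); label the merged cluster ATZ
  updated: d(ATZ,DIPX)=25/2, d(ATZ,S)=50/3
iteration 6: select ATZ,DIPX (d=25/2); attach at lengths (1/2, 9/8); label the merged cluster ADIPTXZ
  updated: d(ADIPTXZ,S)=15
iteration 7: select ADIPTXZ,S (d=15); attach at lengths (5/4, 15/2); label the merged cluster ADIPSTXZ
final tree: ((((A:1/2,T:1/2):21/4,Z:23/4):1/2,((D:1,X:1):33/8,(I:2,P:2):25/8):9/8):5/4,S:15/2)
total length: 285/8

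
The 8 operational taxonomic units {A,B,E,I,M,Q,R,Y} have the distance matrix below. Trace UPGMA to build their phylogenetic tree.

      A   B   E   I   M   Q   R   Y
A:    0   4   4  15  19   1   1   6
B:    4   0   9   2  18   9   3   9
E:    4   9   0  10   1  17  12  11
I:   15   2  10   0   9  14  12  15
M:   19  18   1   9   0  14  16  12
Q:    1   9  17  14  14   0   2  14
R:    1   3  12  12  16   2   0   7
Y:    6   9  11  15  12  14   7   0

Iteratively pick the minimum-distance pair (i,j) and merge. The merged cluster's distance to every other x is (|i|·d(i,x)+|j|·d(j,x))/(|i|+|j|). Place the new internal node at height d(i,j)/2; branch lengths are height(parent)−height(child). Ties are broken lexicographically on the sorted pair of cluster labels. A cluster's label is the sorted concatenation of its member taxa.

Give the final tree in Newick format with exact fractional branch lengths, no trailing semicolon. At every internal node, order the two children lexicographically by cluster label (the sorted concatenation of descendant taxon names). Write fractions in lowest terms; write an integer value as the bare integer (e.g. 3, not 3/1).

iteration 1: select A,Q (d=1); attach at lengths (1/2, 1/2); label the merged cluster AQ
  updated: d(AQ,B)=13/2, d(AQ,E)=21/2, d(AQ,I)=29/2, d(AQ,M)=33/2, d(AQ,R)=3/2, d(AQ,Y)=10
iteration 2: select E,M (d=1); attach at lengths (1/2, 1/2); label the merged cluster EM
  updated: d(AQ,EM)=27/2, d(B,EM)=27/2, d(EM,I)=19/2, d(EM,R)=14, d(EM,Y)=23/2
iteration 3: select AQ,R (d=3/2); attach at lengths (1/4, 3/4); label the merged cluster AQR
  updated: d(AQR,B)=16/3, d(AQR,EM)=41/3, d(AQR,I)=41/3, d(AQR,Y)=9
iteration 4: select B,I (d=2); attach at lengths (1, 1); label the merged cluster BI
  updated: d(AQR,BI)=19/2, d(BI,EM)=23/2, d(BI,Y)=12
iteration 5: select AQR,Y (d=9); attach at lengths (15/4, 9/2); label the merged cluster AQRY
  updated: d(AQRY,BI)=81/8, d(AQRY,EM)=105/8
iteration 6: select AQRY,BI (d=81/8); attach at lengths (9/16, 65/16); label the merged cluster ABIQRY
  updated: d(ABIQRY,EM)=151/12
iteration 7: select ABIQRY,EM (d=151/12); attach at lengths (59/48, 139/24); label the merged cluster ABEIMQRY
final tree: (((((A:1/2,Q:1/2):1/4,R:3/4):15/4,Y:9/2):9/16,(B:1,I:1):65/16):59/48,(E:1/2,M:1/2):139/24)
total length: 1195/48

(((((A:1/2,Q:1/2):1/4,R:3/4):15/4,Y:9/2):9/16,(B:1,I:1):65/16):59/48,(E:1/2,M:1/2):139/24)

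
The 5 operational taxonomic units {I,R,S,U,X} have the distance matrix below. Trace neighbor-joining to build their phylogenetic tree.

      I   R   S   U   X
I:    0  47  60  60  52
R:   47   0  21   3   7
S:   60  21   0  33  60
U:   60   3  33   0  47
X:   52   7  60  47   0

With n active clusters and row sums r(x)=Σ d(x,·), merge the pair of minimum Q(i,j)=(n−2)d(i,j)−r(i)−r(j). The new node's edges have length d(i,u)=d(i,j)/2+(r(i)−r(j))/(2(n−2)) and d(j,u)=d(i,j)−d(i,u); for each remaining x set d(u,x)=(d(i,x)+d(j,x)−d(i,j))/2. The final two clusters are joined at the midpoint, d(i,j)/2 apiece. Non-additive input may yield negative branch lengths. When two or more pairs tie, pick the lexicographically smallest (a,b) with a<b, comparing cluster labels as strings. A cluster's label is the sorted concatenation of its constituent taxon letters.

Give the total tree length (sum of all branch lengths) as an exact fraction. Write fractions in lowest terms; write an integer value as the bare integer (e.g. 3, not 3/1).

723/8

iteration 1: select I,X (d=52, Q=-229); attach at lengths (209/6, 103/6); label the merged cluster IX
  updated: d(IX,R)=1, d(IX,S)=34, d(IX,U)=55/2
iteration 2: select IX,R (d=1, Q=-171/2); attach at lengths (79/8, -71/8); label the merged cluster IRX
  updated: d(IRX,S)=27, d(IRX,U)=59/4
iteration 3: select IRX,S (d=27, Q=-299/4); attach at lengths (35/8, 181/8); label the merged cluster IRSX
  updated: d(IRSX,U)=83/8
iteration 4: select IRSX,U (d=83/8); attach at lengths (83/16, 83/16); label the merged cluster IRSUX
final tree: ((((I:209/6,X:103/6):79/8,R:-71/8):35/8,S:181/8):83/16,U:83/16)
total length: 723/8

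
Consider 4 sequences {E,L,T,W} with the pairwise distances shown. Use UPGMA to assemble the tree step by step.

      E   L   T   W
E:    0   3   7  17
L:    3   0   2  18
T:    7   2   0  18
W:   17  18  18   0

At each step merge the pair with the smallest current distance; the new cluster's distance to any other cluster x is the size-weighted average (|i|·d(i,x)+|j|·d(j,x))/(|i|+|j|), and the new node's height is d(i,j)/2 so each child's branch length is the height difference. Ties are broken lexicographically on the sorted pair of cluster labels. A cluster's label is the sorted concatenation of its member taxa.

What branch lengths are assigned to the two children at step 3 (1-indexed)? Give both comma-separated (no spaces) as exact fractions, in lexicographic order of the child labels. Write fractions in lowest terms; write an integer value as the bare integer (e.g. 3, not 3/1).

iteration 1: select L,T (d=2); attach at lengths (1, 1); label the merged cluster LT
  updated: d(E,LT)=5, d(LT,W)=18
iteration 2: select E,LT (d=5); attach at lengths (5/2, 3/2); label the merged cluster ELT
  updated: d(ELT,W)=53/3
iteration 3: select ELT,W (d=53/3); attach at lengths (19/3, 53/6); label the merged cluster ELTW
final tree: ((E:5/2,(L:1,T:1):3/2):19/3,W:53/6)
total length: 127/6

19/3,53/6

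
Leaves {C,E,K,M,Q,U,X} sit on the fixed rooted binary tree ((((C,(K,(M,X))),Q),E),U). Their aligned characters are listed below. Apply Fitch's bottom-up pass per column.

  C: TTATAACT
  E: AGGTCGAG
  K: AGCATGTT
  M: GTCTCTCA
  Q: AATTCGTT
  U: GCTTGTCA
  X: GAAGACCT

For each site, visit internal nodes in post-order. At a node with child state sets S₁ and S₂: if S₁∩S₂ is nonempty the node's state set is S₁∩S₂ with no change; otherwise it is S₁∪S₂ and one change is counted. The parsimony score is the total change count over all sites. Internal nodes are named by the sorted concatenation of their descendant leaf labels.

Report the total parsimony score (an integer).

[col 0] MX: children M:{G}, X:{G} ∩→ {G}; cost 0
[col 0] KMX: children K:{A}, MX:{G} ∪→ {A,G}; cost 1
[col 0] CKMX: children C:{T}, KMX:{A,G} ∪→ {A,G,T}; cost 1
[col 0] CKMQX: children CKMX:{A,G,T}, Q:{A} ∩→ {A}; cost 0
[col 0] CEKMQX: children CKMQX:{A}, E:{A} ∩→ {A}; cost 0
[col 0] CEKMQUX: children CEKMQX:{A}, U:{G} ∪→ {A,G}; cost 1
[col 1] MX: children M:{T}, X:{A} ∪→ {A,T}; cost 1
[col 1] KMX: children K:{G}, MX:{A,T} ∪→ {A,G,T}; cost 1
[col 1] CKMX: children C:{T}, KMX:{A,G,T} ∩→ {T}; cost 0
[col 1] CKMQX: children CKMX:{T}, Q:{A} ∪→ {A,T}; cost 1
[col 1] CEKMQX: children CKMQX:{A,T}, E:{G} ∪→ {A,G,T}; cost 1
[col 1] CEKMQUX: children CEKMQX:{A,G,T}, U:{C} ∪→ {A,C,G,T}; cost 1
[col 2] MX: children M:{C}, X:{A} ∪→ {A,C}; cost 1
[col 2] KMX: children K:{C}, MX:{A,C} ∩→ {C}; cost 0
[col 2] CKMX: children C:{A}, KMX:{C} ∪→ {A,C}; cost 1
[col 2] CKMQX: children CKMX:{A,C}, Q:{T} ∪→ {A,C,T}; cost 1
[col 2] CEKMQX: children CKMQX:{A,C,T}, E:{G} ∪→ {A,C,G,T}; cost 1
[col 2] CEKMQUX: children CEKMQX:{A,C,G,T}, U:{T} ∩→ {T}; cost 0
[col 3] MX: children M:{T}, X:{G} ∪→ {G,T}; cost 1
[col 3] KMX: children K:{A}, MX:{G,T} ∪→ {A,G,T}; cost 1
[col 3] CKMX: children C:{T}, KMX:{A,G,T} ∩→ {T}; cost 0
[col 3] CKMQX: children CKMX:{T}, Q:{T} ∩→ {T}; cost 0
[col 3] CEKMQX: children CKMQX:{T}, E:{T} ∩→ {T}; cost 0
[col 3] CEKMQUX: children CEKMQX:{T}, U:{T} ∩→ {T}; cost 0
[col 4] MX: children M:{C}, X:{A} ∪→ {A,C}; cost 1
[col 4] KMX: children K:{T}, MX:{A,C} ∪→ {A,C,T}; cost 1
[col 4] CKMX: children C:{A}, KMX:{A,C,T} ∩→ {A}; cost 0
[col 4] CKMQX: children CKMX:{A}, Q:{C} ∪→ {A,C}; cost 1
[col 4] CEKMQX: children CKMQX:{A,C}, E:{C} ∩→ {C}; cost 0
[col 4] CEKMQUX: children CEKMQX:{C}, U:{G} ∪→ {C,G}; cost 1
[col 5] MX: children M:{T}, X:{C} ∪→ {C,T}; cost 1
[col 5] KMX: children K:{G}, MX:{C,T} ∪→ {C,G,T}; cost 1
[col 5] CKMX: children C:{A}, KMX:{C,G,T} ∪→ {A,C,G,T}; cost 1
[col 5] CKMQX: children CKMX:{A,C,G,T}, Q:{G} ∩→ {G}; cost 0
[col 5] CEKMQX: children CKMQX:{G}, E:{G} ∩→ {G}; cost 0
[col 5] CEKMQUX: children CEKMQX:{G}, U:{T} ∪→ {G,T}; cost 1
[col 6] MX: children M:{C}, X:{C} ∩→ {C}; cost 0
[col 6] KMX: children K:{T}, MX:{C} ∪→ {C,T}; cost 1
[col 6] CKMX: children C:{C}, KMX:{C,T} ∩→ {C}; cost 0
[col 6] CKMQX: children CKMX:{C}, Q:{T} ∪→ {C,T}; cost 1
[col 6] CEKMQX: children CKMQX:{C,T}, E:{A} ∪→ {A,C,T}; cost 1
[col 6] CEKMQUX: children CEKMQX:{A,C,T}, U:{C} ∩→ {C}; cost 0
[col 7] MX: children M:{A}, X:{T} ∪→ {A,T}; cost 1
[col 7] KMX: children K:{T}, MX:{A,T} ∩→ {T}; cost 0
[col 7] CKMX: children C:{T}, KMX:{T} ∩→ {T}; cost 0
[col 7] CKMQX: children CKMX:{T}, Q:{T} ∩→ {T}; cost 0
[col 7] CEKMQX: children CKMQX:{T}, E:{G} ∪→ {G,T}; cost 1
[col 7] CEKMQUX: children CEKMQX:{G,T}, U:{A} ∪→ {A,G,T}; cost 1
per-site changes: [3, 5, 4, 2, 4, 4, 3, 3]; total = 28

28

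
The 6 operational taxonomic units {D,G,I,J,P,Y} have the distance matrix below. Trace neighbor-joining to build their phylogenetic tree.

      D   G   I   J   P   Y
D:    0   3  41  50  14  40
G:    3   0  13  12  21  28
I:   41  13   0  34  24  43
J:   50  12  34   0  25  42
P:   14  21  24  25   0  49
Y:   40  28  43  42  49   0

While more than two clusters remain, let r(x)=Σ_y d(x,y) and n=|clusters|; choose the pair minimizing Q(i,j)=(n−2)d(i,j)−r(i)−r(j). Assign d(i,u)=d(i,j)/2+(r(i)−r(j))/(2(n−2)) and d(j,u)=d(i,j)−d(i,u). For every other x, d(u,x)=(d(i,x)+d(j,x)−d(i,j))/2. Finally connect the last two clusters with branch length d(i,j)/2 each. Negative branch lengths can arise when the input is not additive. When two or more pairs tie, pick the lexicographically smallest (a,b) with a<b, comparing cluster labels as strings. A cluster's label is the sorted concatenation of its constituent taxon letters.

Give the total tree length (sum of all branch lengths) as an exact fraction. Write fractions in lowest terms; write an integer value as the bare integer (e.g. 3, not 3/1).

1. join D+P (d=14, Q=-225) ⇒ DP; edges |D|=71/8, |P|=41/8
  updated: d(DP,G)=5, d(DP,I)=51/2, d(DP,J)=61/2, d(DP,Y)=75/2
2. join J+Y (d=42, Q=-143) ⇒ JY; edges |J|=47/3, |Y|=79/3
  updated: d(DP,JY)=13, d(G,JY)=-1, d(I,JY)=35/2
3. join DP+G (d=5, Q=-101/2) ⇒ DGP; edges |DP|=73/8, |G|=-33/8
  updated: d(DGP,I)=67/4, d(DGP,JY)=7/2
4. join DGP+I (d=67/4, Q=-151/4) ⇒ DGIP; edges |DGP|=11/8, |I|=123/8
  updated: d(DGIP,JY)=17/8
5. join DGIP+JY (d=17/8) ⇒ DGIJPY; edges |DGIP|=17/16, |JY|=17/16
final tree: ((((D:71/8,P:41/8):73/8,G:-33/8):11/8,I:123/8):17/16,(J:47/3,Y:79/3):17/16)
total length: 639/8

639/8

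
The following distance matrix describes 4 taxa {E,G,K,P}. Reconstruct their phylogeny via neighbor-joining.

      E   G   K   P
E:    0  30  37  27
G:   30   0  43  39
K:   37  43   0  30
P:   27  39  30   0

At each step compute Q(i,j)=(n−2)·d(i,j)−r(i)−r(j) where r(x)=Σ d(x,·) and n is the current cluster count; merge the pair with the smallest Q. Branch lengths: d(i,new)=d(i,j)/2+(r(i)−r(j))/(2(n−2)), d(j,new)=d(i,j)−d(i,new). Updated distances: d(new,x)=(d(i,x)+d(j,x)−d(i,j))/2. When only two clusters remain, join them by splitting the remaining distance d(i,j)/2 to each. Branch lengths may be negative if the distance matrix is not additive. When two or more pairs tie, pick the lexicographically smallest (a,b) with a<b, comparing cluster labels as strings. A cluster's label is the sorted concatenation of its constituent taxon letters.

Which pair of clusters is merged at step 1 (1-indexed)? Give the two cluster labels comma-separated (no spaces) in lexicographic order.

1. join E+G (d=30, Q=-146) ⇒ EG; edges |E|=21/2, |G|=39/2
  updated: d(EG,K)=25, d(EG,P)=18
2. join EG+K (d=25, Q=-73) ⇒ EGK; edges |EG|=13/2, |K|=37/2
  updated: d(EGK,P)=23/2
3. join EGK+P (d=23/2) ⇒ EGKP; edges |EGK|=23/4, |P|=23/4
final tree: (((E:21/2,G:39/2):13/2,K:37/2):23/4,P:23/4)
total length: 133/2

E,G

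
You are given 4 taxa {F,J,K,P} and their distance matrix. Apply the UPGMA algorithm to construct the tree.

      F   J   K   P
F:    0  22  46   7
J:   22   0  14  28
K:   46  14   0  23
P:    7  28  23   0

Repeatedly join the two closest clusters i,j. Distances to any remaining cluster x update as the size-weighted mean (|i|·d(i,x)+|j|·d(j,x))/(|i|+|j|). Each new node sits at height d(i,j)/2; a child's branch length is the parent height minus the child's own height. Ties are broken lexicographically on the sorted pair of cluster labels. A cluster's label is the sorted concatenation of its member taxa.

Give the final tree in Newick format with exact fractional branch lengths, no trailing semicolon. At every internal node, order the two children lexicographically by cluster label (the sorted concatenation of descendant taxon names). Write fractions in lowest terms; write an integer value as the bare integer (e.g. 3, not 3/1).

((F:7/2,P:7/2):91/8,(J:7,K:7):63/8)

1. join F+P (d=7) ⇒ FP; edges |F|=7/2, |P|=7/2
  updated: d(FP,J)=25, d(FP,K)=69/2
2. join J+K (d=14) ⇒ JK; edges |J|=7, |K|=7
  updated: d(FP,JK)=119/4
3. join FP+JK (d=119/4) ⇒ FJKP; edges |FP|=91/8, |JK|=63/8
final tree: ((F:7/2,P:7/2):91/8,(J:7,K:7):63/8)
total length: 161/4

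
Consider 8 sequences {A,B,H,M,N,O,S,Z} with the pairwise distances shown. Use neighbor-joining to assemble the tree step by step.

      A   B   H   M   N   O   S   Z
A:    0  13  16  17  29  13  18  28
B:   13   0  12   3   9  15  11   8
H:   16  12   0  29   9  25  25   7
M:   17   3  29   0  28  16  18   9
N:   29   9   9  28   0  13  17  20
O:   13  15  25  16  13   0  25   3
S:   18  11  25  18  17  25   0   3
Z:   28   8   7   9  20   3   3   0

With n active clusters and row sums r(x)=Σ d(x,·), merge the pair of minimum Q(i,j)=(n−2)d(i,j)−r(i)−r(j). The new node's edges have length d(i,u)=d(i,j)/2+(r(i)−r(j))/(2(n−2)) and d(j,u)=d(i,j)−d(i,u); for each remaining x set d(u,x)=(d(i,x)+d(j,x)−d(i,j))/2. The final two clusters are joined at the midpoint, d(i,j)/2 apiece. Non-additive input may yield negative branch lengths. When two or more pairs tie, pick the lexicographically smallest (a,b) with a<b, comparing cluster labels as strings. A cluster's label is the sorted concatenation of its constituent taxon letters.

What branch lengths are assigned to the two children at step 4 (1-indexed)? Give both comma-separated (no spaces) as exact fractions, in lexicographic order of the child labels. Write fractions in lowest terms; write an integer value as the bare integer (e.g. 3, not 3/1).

17/2,9/2

1. join H+N (d=9, Q=-194) ⇒ HN; edges |H|=13/3, |N|=14/3
  updated: d(A,HN)=18, d(B,HN)=6, d(HN,M)=24, d(HN,O)=29/2, d(HN,S)=33/2, d(HN,Z)=9
2. join S+Z (d=3, Q=-273/2) ⇒ SZ; edges |S|=93/20, |Z|=-33/20
  updated: d(A,SZ)=43/2, d(B,SZ)=8, d(HN,SZ)=45/4, d(M,SZ)=12, d(O,SZ)=25/2
3. join B+M (d=3, Q=-105) ⇒ BM; edges |B|=-15/8, |M|=39/8
  updated: d(A,BM)=27/2, d(BM,HN)=27/2, d(BM,O)=14, d(BM,SZ)=17/2
4. join A+O (d=13, Q=-81) ⇒ AO; edges |A|=17/2, |O|=9/2
  updated: d(AO,BM)=29/4, d(AO,HN)=39/4, d(AO,SZ)=21/2
5. join AO+HN (d=39/4, Q=-85/2) ⇒ AHNO; edges |AO|=25/8, |HN|=53/8
  updated: d(AHNO,BM)=11/2, d(AHNO,SZ)=6
6. join AHNO+BM (d=11/2, Q=-20) ⇒ ABHMNO; edges |AHNO|=3/2, |BM|=4
  updated: d(ABHMNO,SZ)=9/2
7. join ABHMNO+SZ (d=9/2) ⇒ ABHMNOSZ; edges |ABHMNO|=9/4, |SZ|=9/4
final tree: ((((A:17/2,O:9/2):25/8,(H:13/3,N:14/3):53/8):3/2,(B:-15/8,M:39/8):4):9/4,(S:93/20,Z:-33/20):9/4)
total length: 191/4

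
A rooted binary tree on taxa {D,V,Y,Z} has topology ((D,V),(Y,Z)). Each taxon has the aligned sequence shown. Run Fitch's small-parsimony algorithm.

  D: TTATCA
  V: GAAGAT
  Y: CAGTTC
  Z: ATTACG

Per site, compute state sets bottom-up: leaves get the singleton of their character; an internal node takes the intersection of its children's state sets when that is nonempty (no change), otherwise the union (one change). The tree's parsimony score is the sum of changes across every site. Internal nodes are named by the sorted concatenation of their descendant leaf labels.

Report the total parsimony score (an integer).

site 0, node DV: D={T} ∪ V={G} → {G,T} (+1)
site 0, node YZ: Y={C} ∪ Z={A} → {A,C} (+1)
site 0, node DVYZ: DV={G,T} ∪ YZ={A,C} → {A,C,G,T} (+1)
site 1, node DV: D={T} ∪ V={A} → {A,T} (+1)
site 1, node YZ: Y={A} ∪ Z={T} → {A,T} (+1)
site 1, node DVYZ: DV={A,T} ∩ YZ={A,T} → {A,T} (+0)
site 2, node DV: D={A} ∩ V={A} → {A} (+0)
site 2, node YZ: Y={G} ∪ Z={T} → {G,T} (+1)
site 2, node DVYZ: DV={A} ∪ YZ={G,T} → {A,G,T} (+1)
site 3, node DV: D={T} ∪ V={G} → {G,T} (+1)
site 3, node YZ: Y={T} ∪ Z={A} → {A,T} (+1)
site 3, node DVYZ: DV={G,T} ∩ YZ={A,T} → {T} (+0)
site 4, node DV: D={C} ∪ V={A} → {A,C} (+1)
site 4, node YZ: Y={T} ∪ Z={C} → {C,T} (+1)
site 4, node DVYZ: DV={A,C} ∩ YZ={C,T} → {C} (+0)
site 5, node DV: D={A} ∪ V={T} → {A,T} (+1)
site 5, node YZ: Y={C} ∪ Z={G} → {C,G} (+1)
site 5, node DVYZ: DV={A,T} ∪ YZ={C,G} → {A,C,G,T} (+1)
per-site changes: [3, 2, 2, 2, 2, 3]; total = 14

14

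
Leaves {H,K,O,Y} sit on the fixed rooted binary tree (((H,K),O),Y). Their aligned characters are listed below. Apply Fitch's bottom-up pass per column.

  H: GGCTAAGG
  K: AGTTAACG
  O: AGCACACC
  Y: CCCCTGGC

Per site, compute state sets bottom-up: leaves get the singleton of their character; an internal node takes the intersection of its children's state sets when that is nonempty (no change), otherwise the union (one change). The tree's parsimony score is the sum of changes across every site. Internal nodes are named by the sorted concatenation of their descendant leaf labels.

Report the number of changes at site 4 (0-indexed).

site 0, node HK: H={G} ∪ K={A} → {A,G} (+1)
site 0, node HKO: HK={A,G} ∩ O={A} → {A} (+0)
site 0, node HKOY: HKO={A} ∪ Y={C} → {A,C} (+1)
site 1, node HK: H={G} ∩ K={G} → {G} (+0)
site 1, node HKO: HK={G} ∩ O={G} → {G} (+0)
site 1, node HKOY: HKO={G} ∪ Y={C} → {C,G} (+1)
site 2, node HK: H={C} ∪ K={T} → {C,T} (+1)
site 2, node HKO: HK={C,T} ∩ O={C} → {C} (+0)
site 2, node HKOY: HKO={C} ∩ Y={C} → {C} (+0)
site 3, node HK: H={T} ∩ K={T} → {T} (+0)
site 3, node HKO: HK={T} ∪ O={A} → {A,T} (+1)
site 3, node HKOY: HKO={A,T} ∪ Y={C} → {A,C,T} (+1)
site 4, node HK: H={A} ∩ K={A} → {A} (+0)
site 4, node HKO: HK={A} ∪ O={C} → {A,C} (+1)
site 4, node HKOY: HKO={A,C} ∪ Y={T} → {A,C,T} (+1)
site 5, node HK: H={A} ∩ K={A} → {A} (+0)
site 5, node HKO: HK={A} ∩ O={A} → {A} (+0)
site 5, node HKOY: HKO={A} ∪ Y={G} → {A,G} (+1)
site 6, node HK: H={G} ∪ K={C} → {C,G} (+1)
site 6, node HKO: HK={C,G} ∩ O={C} → {C} (+0)
site 6, node HKOY: HKO={C} ∪ Y={G} → {C,G} (+1)
site 7, node HK: H={G} ∩ K={G} → {G} (+0)
site 7, node HKO: HK={G} ∪ O={C} → {C,G} (+1)
site 7, node HKOY: HKO={C,G} ∩ Y={C} → {C} (+0)
per-site changes: [2, 1, 1, 2, 2, 1, 2, 1]; total = 12

2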